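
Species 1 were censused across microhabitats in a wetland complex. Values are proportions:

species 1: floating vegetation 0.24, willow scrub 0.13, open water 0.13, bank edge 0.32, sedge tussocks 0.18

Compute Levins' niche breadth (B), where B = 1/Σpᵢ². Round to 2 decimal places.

Σpᵢ² = 0.24² + 0.13² + 0.13² + 0.32² + 0.18² = 0.0576 + 0.0169 + 0.0169 + 0.1024 + 0.0324 = 0.2262
B = 1 / 0.2262 = 4.4209

4.42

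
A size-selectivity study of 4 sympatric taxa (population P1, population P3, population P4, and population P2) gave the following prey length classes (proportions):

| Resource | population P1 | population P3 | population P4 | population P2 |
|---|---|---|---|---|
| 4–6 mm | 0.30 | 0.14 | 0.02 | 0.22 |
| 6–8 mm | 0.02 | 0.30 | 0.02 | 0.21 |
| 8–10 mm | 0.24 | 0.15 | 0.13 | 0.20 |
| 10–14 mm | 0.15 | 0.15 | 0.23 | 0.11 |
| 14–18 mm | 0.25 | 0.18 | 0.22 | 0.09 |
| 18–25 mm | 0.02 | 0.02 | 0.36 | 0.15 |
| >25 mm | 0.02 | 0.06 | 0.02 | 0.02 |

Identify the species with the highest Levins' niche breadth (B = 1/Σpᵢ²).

Σp_P1ᵢ² = 0.30² + 0.02² + 0.24² + 0.15² + 0.25² + 0.02² + 0.02² = 0.0900 + 0.0004 + 0.0576 + 0.0225 + 0.0625 + 0.0004 + 0.0004 = 0.2338
B_P1 = 1 / 0.2338 = 4.2772
Σp_P3ᵢ² = 0.14² + 0.30² + 0.15² + 0.15² + 0.18² + 0.02² + 0.06² = 0.0196 + 0.0900 + 0.0225 + 0.0225 + 0.0324 + 0.0004 + 0.0036 = 0.1910
B_P3 = 1 / 0.1910 = 5.2356
Σp_P4ᵢ² = 0.02² + 0.02² + 0.13² + 0.23² + 0.22² + 0.36² + 0.02² = 0.0004 + 0.0004 + 0.0169 + 0.0529 + 0.0484 + 0.1296 + 0.0004 = 0.2490
B_P4 = 1 / 0.2490 = 4.0161
Σp_P2ᵢ² = 0.22² + 0.21² + 0.20² + 0.11² + 0.09² + 0.15² + 0.02² = 0.0484 + 0.0441 + 0.0400 + 0.0121 + 0.0081 + 0.0225 + 0.0004 = 0.1756
B_P2 = 1 / 0.1756 = 5.6948
Highest B → broadest niche (most generalist): population P2 (B = 5.69).

population P2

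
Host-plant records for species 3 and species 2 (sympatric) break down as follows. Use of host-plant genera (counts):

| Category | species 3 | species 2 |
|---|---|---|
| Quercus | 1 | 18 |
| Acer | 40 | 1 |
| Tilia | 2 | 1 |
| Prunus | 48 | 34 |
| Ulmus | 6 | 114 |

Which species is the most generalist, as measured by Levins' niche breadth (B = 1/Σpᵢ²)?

Proportions for species 3 (n=97): 1/97=0.0103, 40/97=0.4124, 2/97=0.0206, 48/97=0.4948, 6/97=0.0619
Proportions for species 2 (n=168): 18/168=0.1071, 1/168=0.0060, 1/168=0.0060, 34/168=0.2024, 114/168=0.6786
Σp_3ᵢ² = 0.0103² + 0.4124² + 0.0206² + 0.4948² + 0.0619² = 0.000106 + 0.170074 + 0.000424 + 0.244827 + 0.003832 = 0.419263
B_3 = 1 / 0.419263 = 2.3851
Σp_2ᵢ² = 0.1071² + 0.0060² + 0.0060² + 0.2024² + 0.6786² = 0.011470 + 0.000036 + 0.000036 + 0.040966 + 0.460498 = 0.513006
B_2 = 1 / 0.513006 = 1.9493
Highest B → broadest niche (most generalist): species 3 (B = 2.39).

species 3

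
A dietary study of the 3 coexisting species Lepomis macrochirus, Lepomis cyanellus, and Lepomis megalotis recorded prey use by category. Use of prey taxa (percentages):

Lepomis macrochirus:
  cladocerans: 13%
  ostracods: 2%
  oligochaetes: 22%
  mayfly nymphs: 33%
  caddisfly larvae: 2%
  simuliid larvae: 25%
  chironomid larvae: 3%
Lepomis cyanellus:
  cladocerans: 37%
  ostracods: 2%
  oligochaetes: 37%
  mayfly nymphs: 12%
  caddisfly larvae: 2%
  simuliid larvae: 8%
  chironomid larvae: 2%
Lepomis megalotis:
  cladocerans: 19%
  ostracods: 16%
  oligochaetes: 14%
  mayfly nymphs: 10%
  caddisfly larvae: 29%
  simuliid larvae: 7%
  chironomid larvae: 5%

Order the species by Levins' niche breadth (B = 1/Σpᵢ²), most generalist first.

Lepomis megalotis > Lepomis macrochirus > Lepomis cyanellus

Convert percentages to proportions (divide by 100).
Σp_macrᵢ² = 0.13² + 0.02² + 0.22² + 0.33² + 0.02² + 0.25² + 0.03² = 0.0169 + 0.0004 + 0.0484 + 0.1089 + 0.0004 + 0.0625 + 0.0009 = 0.2384
B_macr = 1 / 0.2384 = 4.1946
Σp_cyanᵢ² = 0.37² + 0.02² + 0.37² + 0.12² + 0.02² + 0.08² + 0.02² = 0.1369 + 0.0004 + 0.1369 + 0.0144 + 0.0004 + 0.0064 + 0.0004 = 0.2958
B_cyan = 1 / 0.2958 = 3.3807
Σp_megaᵢ² = 0.19² + 0.16² + 0.14² + 0.10² + 0.29² + 0.07² + 0.05² = 0.0361 + 0.0256 + 0.0196 + 0.0100 + 0.0841 + 0.0049 + 0.0025 = 0.1828
B_mega = 1 / 0.1828 = 5.4705
Ranking by B (broadest → narrowest): Lepomis megalotis (5.47) > Lepomis macrochirus (4.19) > Lepomis cyanellus (3.38)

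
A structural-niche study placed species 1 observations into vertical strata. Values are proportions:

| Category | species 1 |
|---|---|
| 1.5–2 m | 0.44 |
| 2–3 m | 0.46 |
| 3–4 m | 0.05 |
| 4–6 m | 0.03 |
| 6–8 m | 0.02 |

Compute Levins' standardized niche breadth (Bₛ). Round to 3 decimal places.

Σpᵢ² = 0.44² + 0.46² + 0.05² + 0.03² + 0.02² = 0.1936 + 0.2116 + 0.0025 + 0.0009 + 0.0004 = 0.4090
B = 1 / 0.4090 = 2.44499
Bₛ = (B − 1)/(n − 1) = (2.44499 − 1)/(5 − 1) = 1.44499/4 = 0.36125

0.361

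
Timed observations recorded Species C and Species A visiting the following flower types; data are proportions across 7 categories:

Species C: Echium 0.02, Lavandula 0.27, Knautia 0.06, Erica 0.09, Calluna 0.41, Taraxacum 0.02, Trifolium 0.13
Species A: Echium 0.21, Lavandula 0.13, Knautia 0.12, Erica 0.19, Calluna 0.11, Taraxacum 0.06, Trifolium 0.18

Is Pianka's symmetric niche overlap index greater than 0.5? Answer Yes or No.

Yes

Σ p₁ᵢp₂ᵢ = 0.0042 + 0.0351 + 0.0072 + 0.0171 + 0.0451 + 0.0012 + 0.0234 = 0.1333
Σp_1ᵢ² = 0.02² + 0.27² + 0.06² + 0.09² + 0.41² + 0.02² + 0.13² = 0.0004 + 0.0729 + 0.0036 + 0.0081 + 0.1681 + 0.0004 + 0.0169 = 0.2704
Σp_2ᵢ² = 0.21² + 0.13² + 0.12² + 0.19² + 0.11² + 0.06² + 0.18² = 0.0441 + 0.0169 + 0.0144 + 0.0361 + 0.0121 + 0.0036 + 0.0324 = 0.1596
O = 0.1333 / √(0.2704 × 0.1596) = 0.1333 / 0.20774 = 0.6417
O = 0.6417 > 0.5 → Yes.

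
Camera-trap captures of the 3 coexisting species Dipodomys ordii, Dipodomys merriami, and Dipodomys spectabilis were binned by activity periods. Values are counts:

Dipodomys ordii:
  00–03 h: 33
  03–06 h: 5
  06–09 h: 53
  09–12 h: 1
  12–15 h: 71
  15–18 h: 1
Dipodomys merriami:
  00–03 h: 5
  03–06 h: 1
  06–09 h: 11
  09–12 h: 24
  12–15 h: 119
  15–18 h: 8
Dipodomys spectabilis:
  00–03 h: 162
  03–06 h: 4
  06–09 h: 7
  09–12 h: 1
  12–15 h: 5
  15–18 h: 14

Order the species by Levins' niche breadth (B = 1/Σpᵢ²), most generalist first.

Proportions for Dipodomys ordii (n=164): 33/164=0.2012, 5/164=0.0305, 53/164=0.3232, 1/164=0.0061, 71/164=0.4329, 1/164=0.0061
Proportions for Dipodomys merriami (n=168): 5/168=0.0298, 1/168=0.0060, 11/168=0.0655, 24/168=0.1429, 119/168=0.7083, 8/168=0.0476
Proportions for Dipodomys spectabilis (n=193): 162/193=0.8394, 4/193=0.0207, 7/193=0.0363, 1/193=0.0052, 5/193=0.0259, 14/193=0.0725
Σp_ordiᵢ² = 0.2012² + 0.0305² + 0.3232² + 0.0061² + 0.4329² + 0.0061² = 0.040481 + 0.000930 + 0.104458 + 0.000037 + 0.187402 + 0.000037 = 0.333345
B_ordi = 1 / 0.333345 = 2.9999
Σp_merrᵢ² = 0.0298² + 0.0060² + 0.0655² + 0.1429² + 0.7083² + 0.0476² = 0.000888 + 0.000036 + 0.004290 + 0.020420 + 0.501689 + 0.002266 = 0.529589
B_merr = 1 / 0.529589 = 1.8883
Σp_specᵢ² = 0.8394² + 0.0207² + 0.0363² + 0.0052² + 0.0259² + 0.0725² = 0.704592 + 0.000428 + 0.001318 + 0.000027 + 0.000671 + 0.005256 = 0.712292
B_spec = 1 / 0.712292 = 1.4039
Ranking by B (broadest → narrowest): Dipodomys ordii (3.00) > Dipodomys merriami (1.89) > Dipodomys spectabilis (1.40)

Dipodomys ordii > Dipodomys merriami > Dipodomys spectabilis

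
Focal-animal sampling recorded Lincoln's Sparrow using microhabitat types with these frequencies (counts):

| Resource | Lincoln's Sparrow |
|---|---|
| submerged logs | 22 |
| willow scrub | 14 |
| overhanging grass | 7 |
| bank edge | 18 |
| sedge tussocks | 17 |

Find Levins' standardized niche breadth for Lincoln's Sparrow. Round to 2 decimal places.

0.88

Proportions for Lincoln's Sparrow (n=78): 22/78=0.2821, 14/78=0.1795, 7/78=0.0897, 18/78=0.2308, 17/78=0.2179
Σpᵢ² = 0.2821² + 0.1795² + 0.0897² + 0.2308² + 0.2179² = 0.079580 + 0.032220 + 0.008046 + 0.053269 + 0.047480 = 0.220595
B = 1 / 0.220595 = 4.5332
Bₛ = (B − 1)/(n − 1) = (4.5332 − 1)/(5 − 1) = 3.5332/4 = 0.8833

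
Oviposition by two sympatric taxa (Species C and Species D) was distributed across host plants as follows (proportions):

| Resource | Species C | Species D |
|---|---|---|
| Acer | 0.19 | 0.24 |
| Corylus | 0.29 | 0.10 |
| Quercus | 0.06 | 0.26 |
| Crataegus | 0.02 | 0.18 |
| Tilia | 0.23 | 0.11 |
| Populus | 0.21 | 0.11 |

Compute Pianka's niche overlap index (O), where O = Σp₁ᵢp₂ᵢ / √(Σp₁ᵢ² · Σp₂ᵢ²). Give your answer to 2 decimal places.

0.69

Σ p₁ᵢp₂ᵢ = 0.0456 + 0.0290 + 0.0156 + 0.0036 + 0.0253 + 0.0231 = 0.1422
Σp_1ᵢ² = 0.19² + 0.29² + 0.06² + 0.02² + 0.23² + 0.21² = 0.0361 + 0.0841 + 0.0036 + 0.0004 + 0.0529 + 0.0441 = 0.2212
Σp_2ᵢ² = 0.24² + 0.10² + 0.26² + 0.18² + 0.11² + 0.11² = 0.0576 + 0.0100 + 0.0676 + 0.0324 + 0.0121 + 0.0121 = 0.1918
O = 0.1422 / √(0.2212 × 0.1918) = 0.1422 / 0.20598 = 0.6904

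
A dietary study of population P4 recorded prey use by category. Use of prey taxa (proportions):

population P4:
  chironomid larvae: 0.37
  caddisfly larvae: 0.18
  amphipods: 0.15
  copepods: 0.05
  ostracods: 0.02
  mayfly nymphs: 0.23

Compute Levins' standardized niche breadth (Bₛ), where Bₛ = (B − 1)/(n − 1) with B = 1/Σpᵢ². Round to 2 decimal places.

0.61

Σpᵢ² = 0.37² + 0.18² + 0.15² + 0.05² + 0.02² + 0.23² = 0.1369 + 0.0324 + 0.0225 + 0.0025 + 0.0004 + 0.0529 = 0.2476
B = 1 / 0.2476 = 4.0388
Bₛ = (B − 1)/(n − 1) = (4.0388 − 1)/(6 − 1) = 3.0388/5 = 0.6078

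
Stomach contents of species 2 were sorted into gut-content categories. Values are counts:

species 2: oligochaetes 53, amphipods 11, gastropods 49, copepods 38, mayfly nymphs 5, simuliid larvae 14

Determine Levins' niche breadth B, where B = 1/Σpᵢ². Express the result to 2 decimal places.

4.13

Proportions for species 2 (n=170): 53/170=0.3118, 11/170=0.0647, 49/170=0.2882, 38/170=0.2235, 5/170=0.0294, 14/170=0.0824
Σpᵢ² = 0.3118² + 0.0647² + 0.2882² + 0.2235² + 0.0294² + 0.0824² = 0.097219 + 0.004186 + 0.083059 + 0.049952 + 0.000864 + 0.006790 = 0.242070
B = 1 / 0.242070 = 4.1310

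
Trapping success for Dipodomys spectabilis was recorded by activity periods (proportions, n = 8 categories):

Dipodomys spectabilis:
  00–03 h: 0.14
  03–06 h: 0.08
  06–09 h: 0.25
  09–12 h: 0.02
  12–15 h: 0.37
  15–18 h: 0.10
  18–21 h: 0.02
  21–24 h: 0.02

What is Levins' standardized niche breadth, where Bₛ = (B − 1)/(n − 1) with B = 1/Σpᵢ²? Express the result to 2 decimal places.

0.46

Σpᵢ² = 0.14² + 0.08² + 0.25² + 0.02² + 0.37² + 0.10² + 0.02² + 0.02² = 0.0196 + 0.0064 + 0.0625 + 0.0004 + 0.1369 + 0.0100 + 0.0004 + 0.0004 = 0.2366
B = 1 / 0.2366 = 4.2265
Bₛ = (B − 1)/(n − 1) = (4.2265 − 1)/(8 − 1) = 3.2265/7 = 0.4609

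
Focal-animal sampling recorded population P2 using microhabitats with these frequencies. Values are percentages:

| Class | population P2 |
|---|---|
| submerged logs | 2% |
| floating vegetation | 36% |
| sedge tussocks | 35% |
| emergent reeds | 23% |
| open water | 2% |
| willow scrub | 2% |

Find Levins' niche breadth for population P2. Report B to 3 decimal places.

Convert percentages to proportions (divide by 100).
Σpᵢ² = 0.02² + 0.36² + 0.35² + 0.23² + 0.02² + 0.02² = 0.0004 + 0.1296 + 0.1225 + 0.0529 + 0.0004 + 0.0004 = 0.3062
B = 1 / 0.3062 = 3.26584

3.266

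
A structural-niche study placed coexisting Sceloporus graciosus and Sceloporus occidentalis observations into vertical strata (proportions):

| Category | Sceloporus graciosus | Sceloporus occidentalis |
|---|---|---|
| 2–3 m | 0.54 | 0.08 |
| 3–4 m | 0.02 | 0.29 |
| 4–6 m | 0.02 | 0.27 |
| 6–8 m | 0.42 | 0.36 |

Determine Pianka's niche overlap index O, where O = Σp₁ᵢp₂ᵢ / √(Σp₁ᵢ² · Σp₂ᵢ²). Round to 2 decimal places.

Σ p₁ᵢp₂ᵢ = 0.0432 + 0.0058 + 0.0054 + 0.1512 = 0.2056
Σp_1ᵢ² = 0.54² + 0.02² + 0.02² + 0.42² = 0.2916 + 0.0004 + 0.0004 + 0.1764 = 0.4688
Σp_2ᵢ² = 0.08² + 0.29² + 0.27² + 0.36² = 0.0064 + 0.0841 + 0.0729 + 0.1296 = 0.2930
O = 0.2056 / √(0.4688 × 0.2930) = 0.2056 / 0.37062 = 0.5547

0.55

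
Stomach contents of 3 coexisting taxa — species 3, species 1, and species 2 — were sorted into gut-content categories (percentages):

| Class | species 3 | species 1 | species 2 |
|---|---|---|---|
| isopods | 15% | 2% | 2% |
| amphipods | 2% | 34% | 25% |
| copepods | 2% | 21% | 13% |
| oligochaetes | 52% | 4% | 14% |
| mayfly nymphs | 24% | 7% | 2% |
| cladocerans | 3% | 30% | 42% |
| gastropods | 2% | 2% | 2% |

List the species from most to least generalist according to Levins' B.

species 1 > species 2 > species 3

Convert percentages to proportions (divide by 100).
Σp_3ᵢ² = 0.15² + 0.02² + 0.02² + 0.52² + 0.24² + 0.03² + 0.02² = 0.0225 + 0.0004 + 0.0004 + 0.2704 + 0.0576 + 0.0009 + 0.0004 = 0.3526
B_3 = 1 / 0.3526 = 2.8361
Σp_1ᵢ² = 0.02² + 0.34² + 0.21² + 0.04² + 0.07² + 0.30² + 0.02² = 0.0004 + 0.1156 + 0.0441 + 0.0016 + 0.0049 + 0.0900 + 0.0004 = 0.2570
B_1 = 1 / 0.2570 = 3.8911
Σp_2ᵢ² = 0.02² + 0.25² + 0.13² + 0.14² + 0.02² + 0.42² + 0.02² = 0.0004 + 0.0625 + 0.0169 + 0.0196 + 0.0004 + 0.1764 + 0.0004 = 0.2766
B_2 = 1 / 0.2766 = 3.6153
Ranking by B (broadest → narrowest): species 1 (3.89) > species 2 (3.62) > species 3 (2.84)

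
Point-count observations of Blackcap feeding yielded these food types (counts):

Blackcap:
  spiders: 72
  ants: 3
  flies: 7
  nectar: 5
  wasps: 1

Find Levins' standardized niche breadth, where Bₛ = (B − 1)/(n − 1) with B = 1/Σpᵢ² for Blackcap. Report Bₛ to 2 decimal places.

Proportions for Blackcap (n=88): 72/88=0.8182, 3/88=0.0341, 7/88=0.0795, 5/88=0.0568, 1/88=0.0114
Σpᵢ² = 0.8182² + 0.0341² + 0.0795² + 0.0568² + 0.0114² = 0.669451 + 0.001163 + 0.006320 + 0.003226 + 0.000130 = 0.680290
B = 1 / 0.680290 = 1.4700
Bₛ = (B − 1)/(n − 1) = (1.4700 − 1)/(5 − 1) = 0.4700/4 = 0.1175

0.12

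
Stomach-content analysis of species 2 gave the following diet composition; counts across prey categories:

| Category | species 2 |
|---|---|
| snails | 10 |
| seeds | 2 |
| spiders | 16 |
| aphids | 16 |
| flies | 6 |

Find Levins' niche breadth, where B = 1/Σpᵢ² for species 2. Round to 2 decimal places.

3.83

Proportions for species 2 (n=50): 10/50=0.2000, 2/50=0.0400, 16/50=0.3200, 16/50=0.3200, 6/50=0.1200
Σpᵢ² = 0.2000² + 0.0400² + 0.3200² + 0.3200² + 0.1200² = 0.040000 + 0.001600 + 0.102400 + 0.102400 + 0.014400 = 0.260800
B = 1 / 0.260800 = 3.8344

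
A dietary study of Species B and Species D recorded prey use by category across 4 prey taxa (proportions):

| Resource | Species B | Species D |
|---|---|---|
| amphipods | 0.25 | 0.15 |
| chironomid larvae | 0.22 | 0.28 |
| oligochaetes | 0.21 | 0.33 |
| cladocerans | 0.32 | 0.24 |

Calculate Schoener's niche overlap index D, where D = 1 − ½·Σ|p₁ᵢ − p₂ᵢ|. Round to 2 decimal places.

0.82

Σ|p₁ᵢ − p₂ᵢ| = 0.10 + 0.06 + 0.12 + 0.08 = 0.36
D = 1 − ½ × 0.36 = 1 − 0.180 = 0.8200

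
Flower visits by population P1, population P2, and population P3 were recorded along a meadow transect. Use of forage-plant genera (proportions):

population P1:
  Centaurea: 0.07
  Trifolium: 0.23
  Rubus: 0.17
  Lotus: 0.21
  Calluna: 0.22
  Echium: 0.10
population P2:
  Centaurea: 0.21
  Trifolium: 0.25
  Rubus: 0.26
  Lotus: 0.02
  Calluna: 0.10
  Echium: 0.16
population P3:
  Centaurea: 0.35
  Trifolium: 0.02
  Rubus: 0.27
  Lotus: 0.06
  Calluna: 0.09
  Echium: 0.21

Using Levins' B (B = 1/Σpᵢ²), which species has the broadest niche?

Σp_P1ᵢ² = 0.07² + 0.23² + 0.17² + 0.21² + 0.22² + 0.10² = 0.0049 + 0.0529 + 0.0289 + 0.0441 + 0.0484 + 0.0100 = 0.1892
B_P1 = 1 / 0.1892 = 5.2854
Σp_P2ᵢ² = 0.21² + 0.25² + 0.26² + 0.02² + 0.10² + 0.16² = 0.0441 + 0.0625 + 0.0676 + 0.0004 + 0.0100 + 0.0256 = 0.2102
B_P2 = 1 / 0.2102 = 4.7574
Σp_P3ᵢ² = 0.35² + 0.02² + 0.27² + 0.06² + 0.09² + 0.21² = 0.1225 + 0.0004 + 0.0729 + 0.0036 + 0.0081 + 0.0441 = 0.2516
B_P3 = 1 / 0.2516 = 3.9746
Highest B → broadest niche (most generalist): population P1 (B = 5.29).

population P1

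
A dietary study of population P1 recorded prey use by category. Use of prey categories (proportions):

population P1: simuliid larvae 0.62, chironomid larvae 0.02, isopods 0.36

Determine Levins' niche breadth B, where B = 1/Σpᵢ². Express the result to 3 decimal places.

1.944

Σpᵢ² = 0.62² + 0.02² + 0.36² = 0.3844 + 0.0004 + 0.1296 = 0.5144
B = 1 / 0.5144 = 1.94401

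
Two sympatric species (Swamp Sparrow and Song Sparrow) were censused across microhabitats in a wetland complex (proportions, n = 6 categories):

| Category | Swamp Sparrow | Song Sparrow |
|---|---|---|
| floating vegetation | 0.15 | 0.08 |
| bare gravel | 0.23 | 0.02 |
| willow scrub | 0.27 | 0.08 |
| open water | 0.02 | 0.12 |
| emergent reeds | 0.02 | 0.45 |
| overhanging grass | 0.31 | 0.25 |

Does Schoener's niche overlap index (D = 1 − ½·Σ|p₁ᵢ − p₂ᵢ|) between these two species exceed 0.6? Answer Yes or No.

Σ|p₁ᵢ − p₂ᵢ| = 0.07 + 0.21 + 0.19 + 0.10 + 0.43 + 0.06 = 1.06
D = 1 − ½ × 1.06 = 1 − 0.530 = 0.4700
D = 0.4700 < 0.6 → No.

No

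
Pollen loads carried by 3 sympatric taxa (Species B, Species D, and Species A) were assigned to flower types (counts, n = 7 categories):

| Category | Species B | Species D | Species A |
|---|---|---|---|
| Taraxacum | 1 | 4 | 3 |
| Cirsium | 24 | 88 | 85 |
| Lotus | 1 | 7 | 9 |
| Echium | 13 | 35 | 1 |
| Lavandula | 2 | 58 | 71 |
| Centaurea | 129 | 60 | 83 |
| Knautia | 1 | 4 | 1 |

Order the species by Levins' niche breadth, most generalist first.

Proportions for Species B (n=171): 1/171=0.0058, 24/171=0.1404, 1/171=0.0058, 13/171=0.0760, 2/171=0.0117, 129/171=0.7544, 1/171=0.0058
Proportions for Species D (n=256): 4/256=0.0156, 88/256=0.3438, 7/256=0.0273, 35/256=0.1367, 58/256=0.2266, 60/256=0.2344, 4/256=0.0156
Proportions for Species A (n=253): 3/253=0.0119, 85/253=0.3360, 9/253=0.0356, 1/253=0.0040, 71/253=0.2806, 83/253=0.3281, 1/253=0.0040
Σp_Bᵢ² = 0.0058² + 0.1404² + 0.0058² + 0.0760² + 0.0117² + 0.7544² + 0.0058² = 0.000034 + 0.019712 + 0.000034 + 0.005776 + 0.000137 + 0.569119 + 0.000034 = 0.594846
B_B = 1 / 0.594846 = 1.6811
Σp_Dᵢ² = 0.0156² + 0.3438² + 0.0273² + 0.1367² + 0.2266² + 0.2344² + 0.0156² = 0.000243 + 0.118198 + 0.000745 + 0.018687 + 0.051348 + 0.054943 + 0.000243 = 0.244407
B_D = 1 / 0.244407 = 4.0915
Σp_Aᵢ² = 0.0119² + 0.3360² + 0.0356² + 0.0040² + 0.2806² + 0.3281² + 0.0040² = 0.000142 + 0.112896 + 0.001267 + 0.000016 + 0.078736 + 0.107650 + 0.000016 = 0.300723
B_A = 1 / 0.300723 = 3.3253
Ranking by B (broadest → narrowest): Species D (4.09) > Species A (3.33) > Species B (1.68)

Species D > Species A > Species B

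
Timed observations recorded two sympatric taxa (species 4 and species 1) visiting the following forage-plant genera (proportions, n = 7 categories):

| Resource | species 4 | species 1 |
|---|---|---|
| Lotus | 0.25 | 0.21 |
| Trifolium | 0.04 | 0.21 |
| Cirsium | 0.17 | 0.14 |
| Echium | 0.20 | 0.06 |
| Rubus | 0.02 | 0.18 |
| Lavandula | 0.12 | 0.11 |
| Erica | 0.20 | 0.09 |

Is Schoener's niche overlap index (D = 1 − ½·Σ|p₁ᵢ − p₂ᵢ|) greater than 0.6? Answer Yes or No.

Yes

Σ|p₁ᵢ − p₂ᵢ| = 0.04 + 0.17 + 0.03 + 0.14 + 0.16 + 0.01 + 0.11 = 0.66
D = 1 − ½ × 0.66 = 1 − 0.330 = 0.6700
D = 0.6700 > 0.6 → Yes.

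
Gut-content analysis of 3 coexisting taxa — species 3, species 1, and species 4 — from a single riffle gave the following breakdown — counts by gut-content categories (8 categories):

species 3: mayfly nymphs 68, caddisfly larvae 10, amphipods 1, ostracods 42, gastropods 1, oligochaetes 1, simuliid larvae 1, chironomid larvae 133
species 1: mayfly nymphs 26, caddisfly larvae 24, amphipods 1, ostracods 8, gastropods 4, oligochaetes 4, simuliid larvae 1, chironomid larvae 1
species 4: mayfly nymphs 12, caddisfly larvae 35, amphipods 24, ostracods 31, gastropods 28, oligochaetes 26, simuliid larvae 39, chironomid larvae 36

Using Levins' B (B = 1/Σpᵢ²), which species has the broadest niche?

Proportions for species 3 (n=257): 68/257=0.2646, 10/257=0.0389, 1/257=0.0039, 42/257=0.1634, 1/257=0.0039, 1/257=0.0039, 1/257=0.0039, 133/257=0.5175
Proportions for species 1 (n=69): 26/69=0.3768, 24/69=0.3478, 1/69=0.0145, 8/69=0.1159, 4/69=0.0580, 4/69=0.0580, 1/69=0.0145, 1/69=0.0145
Proportions for species 4 (n=231): 12/231=0.0519, 35/231=0.1515, 24/231=0.1039, 31/231=0.1342, 28/231=0.1212, 26/231=0.1126, 39/231=0.1688, 36/231=0.1558
Σp_3ᵢ² = 0.2646² + 0.0389² + 0.0039² + 0.1634² + 0.0039² + 0.0039² + 0.0039² + 0.5175² = 0.070013 + 0.001513 + 0.000015 + 0.026700 + 0.000015 + 0.000015 + 0.000015 + 0.267806 = 0.366092
B_3 = 1 / 0.366092 = 2.7316
Σp_1ᵢ² = 0.3768² + 0.3478² + 0.0145² + 0.1159² + 0.0580² + 0.0580² + 0.0145² + 0.0145² = 0.141978 + 0.120965 + 0.000210 + 0.013433 + 0.003364 + 0.003364 + 0.000210 + 0.000210 = 0.283734
B_1 = 1 / 0.283734 = 3.5244
Σp_4ᵢ² = 0.0519² + 0.1515² + 0.1039² + 0.1342² + 0.1212² + 0.1126² + 0.1688² + 0.1558² = 0.002694 + 0.022952 + 0.010795 + 0.018010 + 0.014689 + 0.012679 + 0.028493 + 0.024274 = 0.134586
B_4 = 1 / 0.134586 = 7.4302
Highest B → broadest niche (most generalist): species 4 (B = 7.43).

species 4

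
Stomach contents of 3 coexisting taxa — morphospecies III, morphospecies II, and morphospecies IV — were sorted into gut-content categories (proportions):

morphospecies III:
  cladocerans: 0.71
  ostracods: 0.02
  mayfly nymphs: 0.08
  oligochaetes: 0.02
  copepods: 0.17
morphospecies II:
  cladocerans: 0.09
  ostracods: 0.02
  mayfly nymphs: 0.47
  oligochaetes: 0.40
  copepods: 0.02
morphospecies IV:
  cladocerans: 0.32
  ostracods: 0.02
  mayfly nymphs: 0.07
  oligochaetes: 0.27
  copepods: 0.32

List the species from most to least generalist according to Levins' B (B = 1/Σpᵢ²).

morphospecies IV > morphospecies II > morphospecies III

Σp_IIIᵢ² = 0.71² + 0.02² + 0.08² + 0.02² + 0.17² = 0.5041 + 0.0004 + 0.0064 + 0.0004 + 0.0289 = 0.5402
B_III = 1 / 0.5402 = 1.8512
Σp_IIᵢ² = 0.09² + 0.02² + 0.47² + 0.40² + 0.02² = 0.0081 + 0.0004 + 0.2209 + 0.1600 + 0.0004 = 0.3898
B_II = 1 / 0.3898 = 2.5654
Σp_IVᵢ² = 0.32² + 0.02² + 0.07² + 0.27² + 0.32² = 0.1024 + 0.0004 + 0.0049 + 0.0729 + 0.1024 = 0.2830
B_IV = 1 / 0.2830 = 3.5336
Ranking by B (broadest → narrowest): morphospecies IV (3.53) > morphospecies II (2.57) > morphospecies III (1.85)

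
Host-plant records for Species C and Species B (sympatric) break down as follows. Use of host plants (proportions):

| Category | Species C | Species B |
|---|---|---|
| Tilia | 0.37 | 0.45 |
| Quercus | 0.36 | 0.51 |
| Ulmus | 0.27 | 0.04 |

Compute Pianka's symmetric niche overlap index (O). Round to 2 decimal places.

0.91

Σ p₁ᵢp₂ᵢ = 0.1665 + 0.1836 + 0.0108 = 0.3609
Σp_1ᵢ² = 0.37² + 0.36² + 0.27² = 0.1369 + 0.1296 + 0.0729 = 0.3394
Σp_2ᵢ² = 0.45² + 0.51² + 0.04² = 0.2025 + 0.2601 + 0.0016 = 0.4642
O = 0.3609 / √(0.3394 × 0.4642) = 0.3609 / 0.39693 = 0.9092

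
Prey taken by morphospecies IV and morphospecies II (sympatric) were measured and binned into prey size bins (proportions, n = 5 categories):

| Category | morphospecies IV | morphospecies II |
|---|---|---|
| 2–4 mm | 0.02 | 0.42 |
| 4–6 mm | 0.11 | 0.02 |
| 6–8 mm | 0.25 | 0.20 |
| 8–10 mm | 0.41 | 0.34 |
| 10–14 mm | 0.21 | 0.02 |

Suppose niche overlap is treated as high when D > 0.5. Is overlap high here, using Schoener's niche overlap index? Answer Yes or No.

Yes

Σ|p₁ᵢ − p₂ᵢ| = 0.40 + 0.09 + 0.05 + 0.07 + 0.19 = 0.80
D = 1 − ½ × 0.80 = 1 − 0.400 = 0.6000
D = 0.6000 > 0.5 → Yes.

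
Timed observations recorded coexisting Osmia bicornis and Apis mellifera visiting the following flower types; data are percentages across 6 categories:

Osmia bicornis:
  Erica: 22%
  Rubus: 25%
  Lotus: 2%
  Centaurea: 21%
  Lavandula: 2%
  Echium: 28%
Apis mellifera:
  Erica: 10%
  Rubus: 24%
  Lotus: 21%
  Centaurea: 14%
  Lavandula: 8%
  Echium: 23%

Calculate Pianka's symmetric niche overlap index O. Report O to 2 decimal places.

0.86

Convert percentages to proportions (divide by 100).
Σ p₁ᵢp₂ᵢ = 0.0220 + 0.0600 + 0.0042 + 0.0294 + 0.0016 + 0.0644 = 0.1816
Σp_1ᵢ² = 0.22² + 0.25² + 0.02² + 0.21² + 0.02² + 0.28² = 0.0484 + 0.0625 + 0.0004 + 0.0441 + 0.0004 + 0.0784 = 0.2342
Σp_2ᵢ² = 0.10² + 0.24² + 0.21² + 0.14² + 0.08² + 0.23² = 0.0100 + 0.0576 + 0.0441 + 0.0196 + 0.0064 + 0.0529 = 0.1906
O = 0.1816 / √(0.2342 × 0.1906) = 0.1816 / 0.21128 = 0.8595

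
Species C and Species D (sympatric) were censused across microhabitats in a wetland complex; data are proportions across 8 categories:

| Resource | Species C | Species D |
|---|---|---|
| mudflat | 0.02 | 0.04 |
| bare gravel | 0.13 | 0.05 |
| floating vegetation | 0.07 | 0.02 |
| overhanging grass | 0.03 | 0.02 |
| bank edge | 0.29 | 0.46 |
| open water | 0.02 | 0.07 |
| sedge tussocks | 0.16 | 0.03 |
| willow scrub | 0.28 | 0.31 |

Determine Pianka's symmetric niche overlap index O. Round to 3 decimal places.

0.908

Σ p₁ᵢp₂ᵢ = 0.0008 + 0.0065 + 0.0014 + 0.0006 + 0.1334 + 0.0014 + 0.0048 + 0.0868 = 0.2357
Σp_1ᵢ² = 0.02² + 0.13² + 0.07² + 0.03² + 0.29² + 0.02² + 0.16² + 0.28² = 0.0004 + 0.0169 + 0.0049 + 0.0009 + 0.0841 + 0.0004 + 0.0256 + 0.0784 = 0.2116
Σp_2ᵢ² = 0.04² + 0.05² + 0.02² + 0.02² + 0.46² + 0.07² + 0.03² + 0.31² = 0.0016 + 0.0025 + 0.0004 + 0.0004 + 0.2116 + 0.0049 + 0.0009 + 0.0961 = 0.3184
O = 0.2357 / √(0.2116 × 0.3184) = 0.2357 / 0.259564 = 0.90806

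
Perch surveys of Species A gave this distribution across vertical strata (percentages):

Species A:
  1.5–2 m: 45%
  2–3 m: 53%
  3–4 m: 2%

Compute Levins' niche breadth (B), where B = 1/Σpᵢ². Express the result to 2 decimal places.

2.07

Convert percentages to proportions (divide by 100).
Σpᵢ² = 0.45² + 0.53² + 0.02² = 0.2025 + 0.2809 + 0.0004 = 0.4838
B = 1 / 0.4838 = 2.0670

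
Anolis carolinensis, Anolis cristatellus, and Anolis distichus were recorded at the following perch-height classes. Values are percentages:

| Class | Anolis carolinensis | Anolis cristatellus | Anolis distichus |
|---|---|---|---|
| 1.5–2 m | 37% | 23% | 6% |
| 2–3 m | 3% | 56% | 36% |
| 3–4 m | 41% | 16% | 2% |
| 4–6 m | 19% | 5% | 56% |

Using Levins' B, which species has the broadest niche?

Convert percentages to proportions (divide by 100).
Σp_caroᵢ² = 0.37² + 0.03² + 0.41² + 0.19² = 0.1369 + 0.0009 + 0.1681 + 0.0361 = 0.3420
B_caro = 1 / 0.3420 = 2.9240
Σp_crisᵢ² = 0.23² + 0.56² + 0.16² + 0.05² = 0.0529 + 0.3136 + 0.0256 + 0.0025 = 0.3946
B_cris = 1 / 0.3946 = 2.5342
Σp_distᵢ² = 0.06² + 0.36² + 0.02² + 0.56² = 0.0036 + 0.1296 + 0.0004 + 0.3136 = 0.4472
B_dist = 1 / 0.4472 = 2.2361
Highest B → broadest niche (most generalist): Anolis carolinensis (B = 2.92).

Anolis carolinensis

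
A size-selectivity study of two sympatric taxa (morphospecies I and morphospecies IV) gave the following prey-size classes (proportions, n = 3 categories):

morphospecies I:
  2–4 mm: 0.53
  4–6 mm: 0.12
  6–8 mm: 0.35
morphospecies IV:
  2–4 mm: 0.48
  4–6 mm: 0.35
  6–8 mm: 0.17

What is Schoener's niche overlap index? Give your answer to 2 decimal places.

0.77

Σ|p₁ᵢ − p₂ᵢ| = 0.05 + 0.23 + 0.18 = 0.46
D = 1 − ½ × 0.46 = 1 − 0.230 = 0.7700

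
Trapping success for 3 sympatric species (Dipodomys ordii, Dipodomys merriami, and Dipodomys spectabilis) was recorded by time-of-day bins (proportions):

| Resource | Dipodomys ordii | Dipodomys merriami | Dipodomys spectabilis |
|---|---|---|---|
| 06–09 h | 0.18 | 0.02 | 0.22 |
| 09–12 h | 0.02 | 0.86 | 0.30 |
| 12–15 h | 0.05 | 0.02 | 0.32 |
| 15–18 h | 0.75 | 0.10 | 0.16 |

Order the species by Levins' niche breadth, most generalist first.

Σp_ordiᵢ² = 0.18² + 0.02² + 0.05² + 0.75² = 0.0324 + 0.0004 + 0.0025 + 0.5625 = 0.5978
B_ordi = 1 / 0.5978 = 1.6728
Σp_merrᵢ² = 0.02² + 0.86² + 0.02² + 0.10² = 0.0004 + 0.7396 + 0.0004 + 0.0100 = 0.7504
B_merr = 1 / 0.7504 = 1.3326
Σp_specᵢ² = 0.22² + 0.30² + 0.32² + 0.16² = 0.0484 + 0.0900 + 0.1024 + 0.0256 = 0.2664
B_spec = 1 / 0.2664 = 3.7538
Ranking by B (broadest → narrowest): Dipodomys spectabilis (3.75) > Dipodomys ordii (1.67) > Dipodomys merriami (1.33)

Dipodomys spectabilis > Dipodomys ordii > Dipodomys merriami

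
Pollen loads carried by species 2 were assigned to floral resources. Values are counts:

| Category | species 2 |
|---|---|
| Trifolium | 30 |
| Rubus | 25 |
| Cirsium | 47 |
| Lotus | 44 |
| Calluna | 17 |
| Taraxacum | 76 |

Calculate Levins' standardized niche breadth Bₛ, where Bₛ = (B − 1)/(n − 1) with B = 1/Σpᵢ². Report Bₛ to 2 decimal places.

0.77

Proportions for species 2 (n=239): 30/239=0.1255, 25/239=0.1046, 47/239=0.1967, 44/239=0.1841, 17/239=0.0711, 76/239=0.3180
Σpᵢ² = 0.1255² + 0.1046² + 0.1967² + 0.1841² + 0.0711² + 0.3180² = 0.015750 + 0.010941 + 0.038691 + 0.033893 + 0.005055 + 0.101124 = 0.205454
B = 1 / 0.205454 = 4.8673
Bₛ = (B − 1)/(n − 1) = (4.8673 − 1)/(6 − 1) = 3.8673/5 = 0.7735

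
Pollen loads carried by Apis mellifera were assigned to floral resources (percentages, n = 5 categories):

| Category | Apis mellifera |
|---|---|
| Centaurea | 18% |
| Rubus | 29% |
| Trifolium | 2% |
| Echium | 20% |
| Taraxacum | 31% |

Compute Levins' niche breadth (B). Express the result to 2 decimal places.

3.95

Convert percentages to proportions (divide by 100).
Σpᵢ² = 0.18² + 0.29² + 0.02² + 0.20² + 0.31² = 0.0324 + 0.0841 + 0.0004 + 0.0400 + 0.0961 = 0.2530
B = 1 / 0.2530 = 3.9526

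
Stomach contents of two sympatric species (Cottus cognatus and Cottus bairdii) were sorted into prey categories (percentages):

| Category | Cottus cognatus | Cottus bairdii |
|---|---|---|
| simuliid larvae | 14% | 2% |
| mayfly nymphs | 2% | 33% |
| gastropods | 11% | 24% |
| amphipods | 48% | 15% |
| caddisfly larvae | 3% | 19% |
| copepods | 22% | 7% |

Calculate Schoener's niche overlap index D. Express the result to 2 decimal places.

0.40

Convert percentages to proportions (divide by 100).
Σ|p₁ᵢ − p₂ᵢ| = 0.12 + 0.31 + 0.13 + 0.33 + 0.16 + 0.15 = 1.20
D = 1 − ½ × 1.20 = 1 − 0.600 = 0.4000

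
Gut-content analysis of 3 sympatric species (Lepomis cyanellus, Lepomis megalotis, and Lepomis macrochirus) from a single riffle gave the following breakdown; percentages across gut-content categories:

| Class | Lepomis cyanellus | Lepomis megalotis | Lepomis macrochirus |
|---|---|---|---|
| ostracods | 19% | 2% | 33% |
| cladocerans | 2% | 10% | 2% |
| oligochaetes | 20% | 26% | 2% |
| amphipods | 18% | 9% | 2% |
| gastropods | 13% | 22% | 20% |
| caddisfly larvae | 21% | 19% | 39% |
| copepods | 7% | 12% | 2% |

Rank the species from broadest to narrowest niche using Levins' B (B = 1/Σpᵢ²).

Lepomis cyanellus > Lepomis megalotis > Lepomis macrochirus

Convert percentages to proportions (divide by 100).
Σp_cyanᵢ² = 0.19² + 0.02² + 0.20² + 0.18² + 0.13² + 0.21² + 0.07² = 0.0361 + 0.0004 + 0.0400 + 0.0324 + 0.0169 + 0.0441 + 0.0049 = 0.1748
B_cyan = 1 / 0.1748 = 5.7208
Σp_megaᵢ² = 0.02² + 0.10² + 0.26² + 0.09² + 0.22² + 0.19² + 0.12² = 0.0004 + 0.0100 + 0.0676 + 0.0081 + 0.0484 + 0.0361 + 0.0144 = 0.1850
B_mega = 1 / 0.1850 = 5.4054
Σp_macrᵢ² = 0.33² + 0.02² + 0.02² + 0.02² + 0.20² + 0.39² + 0.02² = 0.1089 + 0.0004 + 0.0004 + 0.0004 + 0.0400 + 0.1521 + 0.0004 = 0.3026
B_macr = 1 / 0.3026 = 3.3047
Ranking by B (broadest → narrowest): Lepomis cyanellus (5.72) > Lepomis megalotis (5.41) > Lepomis macrochirus (3.30)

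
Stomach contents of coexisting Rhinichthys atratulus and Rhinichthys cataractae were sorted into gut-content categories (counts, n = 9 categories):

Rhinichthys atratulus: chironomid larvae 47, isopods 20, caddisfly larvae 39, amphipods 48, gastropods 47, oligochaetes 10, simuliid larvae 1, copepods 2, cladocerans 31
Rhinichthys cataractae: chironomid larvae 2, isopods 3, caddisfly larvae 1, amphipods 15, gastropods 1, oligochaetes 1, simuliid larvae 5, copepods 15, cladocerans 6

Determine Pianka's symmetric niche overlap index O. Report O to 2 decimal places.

0.53

Proportions for Rhinichthys atratulus (n=245): 47/245=0.1918, 20/245=0.0816, 39/245=0.1592, 48/245=0.1959, 47/245=0.1918, 10/245=0.0408, 1/245=0.0041, 2/245=0.0082, 31/245=0.1265
Proportions for Rhinichthys cataractae (n=49): 2/49=0.0408, 3/49=0.0612, 1/49=0.0204, 15/49=0.3061, 1/49=0.0204, 1/49=0.0204, 5/49=0.1020, 15/49=0.3061, 6/49=0.1224
Σ p₁ᵢp₂ᵢ = 0.007825 + 0.004994 + 0.003248 + 0.059965 + 0.003913 + 0.000832 + 0.000418 + 0.002510 + 0.015484 = 0.099189
Σp_1ᵢ² = 0.1918² + 0.0816² + 0.1592² + 0.1959² + 0.1918² + 0.0408² + 0.0041² + 0.0082² + 0.1265² = 0.036787 + 0.006659 + 0.025345 + 0.038377 + 0.036787 + 0.001665 + 0.000017 + 0.000067 + 0.016002 = 0.161706
Σp_2ᵢ² = 0.0408² + 0.0612² + 0.0204² + 0.3061² + 0.0204² + 0.0204² + 0.1020² + 0.3061² + 0.1224² = 0.001665 + 0.003745 + 0.000416 + 0.093697 + 0.000416 + 0.000416 + 0.010404 + 0.093697 + 0.014982 = 0.219438
O = 0.099189 / √(0.161706 × 0.219438) = 0.099189 / 0.1883731 = 0.5266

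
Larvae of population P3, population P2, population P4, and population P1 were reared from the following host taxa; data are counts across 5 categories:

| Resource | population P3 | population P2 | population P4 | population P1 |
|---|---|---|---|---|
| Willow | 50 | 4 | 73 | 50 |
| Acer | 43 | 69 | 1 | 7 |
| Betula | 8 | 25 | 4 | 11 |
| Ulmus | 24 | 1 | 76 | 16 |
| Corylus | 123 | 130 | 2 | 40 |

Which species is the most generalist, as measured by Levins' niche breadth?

population P1

Proportions for population P3 (n=248): 50/248=0.2016, 43/248=0.1734, 8/248=0.0323, 24/248=0.0968, 123/248=0.4960
Proportions for population P2 (n=229): 4/229=0.0175, 69/229=0.3013, 25/229=0.1092, 1/229=0.0044, 130/229=0.5677
Proportions for population P4 (n=156): 73/156=0.4679, 1/156=0.0064, 4/156=0.0256, 76/156=0.4872, 2/156=0.0128
Proportions for population P1 (n=124): 50/124=0.4032, 7/124=0.0565, 11/124=0.0887, 16/124=0.1290, 40/124=0.3226
Σp_P3ᵢ² = 0.2016² + 0.1734² + 0.0323² + 0.0968² + 0.4960² = 0.040643 + 0.030068 + 0.001043 + 0.009370 + 0.246016 = 0.327140
B_P3 = 1 / 0.327140 = 3.0568
Σp_P2ᵢ² = 0.0175² + 0.3013² + 0.1092² + 0.0044² + 0.5677² = 0.000306 + 0.090782 + 0.011925 + 0.000019 + 0.322283 = 0.425315
B_P2 = 1 / 0.425315 = 2.3512
Σp_P4ᵢ² = 0.4679² + 0.0064² + 0.0256² + 0.4872² + 0.0128² = 0.218930 + 0.000041 + 0.000655 + 0.237364 + 0.000164 = 0.457154
B_P4 = 1 / 0.457154 = 2.1874
Σp_P1ᵢ² = 0.4032² + 0.0565² + 0.0887² + 0.1290² + 0.3226² = 0.162570 + 0.003192 + 0.007868 + 0.016641 + 0.104071 = 0.294342
B_P1 = 1 / 0.294342 = 3.3974
Highest B → broadest niche (most generalist): population P1 (B = 3.40).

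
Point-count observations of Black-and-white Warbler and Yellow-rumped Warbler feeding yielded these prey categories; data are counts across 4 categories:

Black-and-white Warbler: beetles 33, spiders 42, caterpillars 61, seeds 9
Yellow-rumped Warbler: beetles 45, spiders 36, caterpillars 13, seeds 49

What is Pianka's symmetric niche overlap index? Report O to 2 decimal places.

Proportions for Black-and-white Warbler (n=145): 33/145=0.2276, 42/145=0.2897, 61/145=0.4207, 9/145=0.0621
Proportions for Yellow-rumped Warbler (n=143): 45/143=0.3147, 36/143=0.2517, 13/143=0.0909, 49/143=0.3427
Σ p₁ᵢp₂ᵢ = 0.071626 + 0.072917 + 0.038242 + 0.021282 = 0.204067
Σp_1ᵢ² = 0.2276² + 0.2897² + 0.4207² + 0.0621² = 0.051802 + 0.083926 + 0.176988 + 0.003856 = 0.316572
Σp_2ᵢ² = 0.3147² + 0.2517² + 0.0909² + 0.3427² = 0.099036 + 0.063353 + 0.008263 + 0.117443 = 0.288095
O = 0.204067 / √(0.316572 × 0.288095) = 0.204067 / 0.3019980 = 0.6757

0.68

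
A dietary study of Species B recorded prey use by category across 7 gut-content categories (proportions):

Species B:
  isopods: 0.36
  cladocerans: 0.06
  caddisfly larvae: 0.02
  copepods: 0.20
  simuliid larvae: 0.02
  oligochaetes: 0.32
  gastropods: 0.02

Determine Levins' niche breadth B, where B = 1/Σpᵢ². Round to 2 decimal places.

Σpᵢ² = 0.36² + 0.06² + 0.02² + 0.20² + 0.02² + 0.32² + 0.02² = 0.1296 + 0.0036 + 0.0004 + 0.0400 + 0.0004 + 0.1024 + 0.0004 = 0.2768
B = 1 / 0.2768 = 3.6127

3.61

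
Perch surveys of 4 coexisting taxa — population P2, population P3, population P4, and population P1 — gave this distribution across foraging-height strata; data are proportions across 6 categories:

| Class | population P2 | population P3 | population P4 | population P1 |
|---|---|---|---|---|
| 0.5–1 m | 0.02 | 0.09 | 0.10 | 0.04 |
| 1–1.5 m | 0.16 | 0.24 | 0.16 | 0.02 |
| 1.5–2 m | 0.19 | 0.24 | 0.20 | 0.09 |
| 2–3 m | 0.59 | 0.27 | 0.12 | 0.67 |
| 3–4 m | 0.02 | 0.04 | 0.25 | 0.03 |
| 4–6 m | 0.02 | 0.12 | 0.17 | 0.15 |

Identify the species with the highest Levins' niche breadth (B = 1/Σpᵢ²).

population P4

Σp_P2ᵢ² = 0.02² + 0.16² + 0.19² + 0.59² + 0.02² + 0.02² = 0.0004 + 0.0256 + 0.0361 + 0.3481 + 0.0004 + 0.0004 = 0.4110
B_P2 = 1 / 0.4110 = 2.4331
Σp_P3ᵢ² = 0.09² + 0.24² + 0.24² + 0.27² + 0.04² + 0.12² = 0.0081 + 0.0576 + 0.0576 + 0.0729 + 0.0016 + 0.0144 = 0.2122
B_P3 = 1 / 0.2122 = 4.7125
Σp_P4ᵢ² = 0.10² + 0.16² + 0.20² + 0.12² + 0.25² + 0.17² = 0.0100 + 0.0256 + 0.0400 + 0.0144 + 0.0625 + 0.0289 = 0.1814
B_P4 = 1 / 0.1814 = 5.5127
Σp_P1ᵢ² = 0.04² + 0.02² + 0.09² + 0.67² + 0.03² + 0.15² = 0.0016 + 0.0004 + 0.0081 + 0.4489 + 0.0009 + 0.0225 = 0.4824
B_P1 = 1 / 0.4824 = 2.0730
Highest B → broadest niche (most generalist): population P4 (B = 5.51).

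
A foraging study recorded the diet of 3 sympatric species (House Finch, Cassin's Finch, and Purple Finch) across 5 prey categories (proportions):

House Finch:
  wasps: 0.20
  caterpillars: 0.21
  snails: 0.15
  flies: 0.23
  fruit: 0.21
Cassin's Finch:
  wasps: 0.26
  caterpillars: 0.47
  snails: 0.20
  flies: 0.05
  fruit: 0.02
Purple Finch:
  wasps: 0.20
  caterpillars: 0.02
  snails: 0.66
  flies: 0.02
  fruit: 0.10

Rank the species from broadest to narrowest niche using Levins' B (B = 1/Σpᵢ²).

House Finch > Cassin's Finch > Purple Finch

Σp_Housᵢ² = 0.20² + 0.21² + 0.15² + 0.23² + 0.21² = 0.0400 + 0.0441 + 0.0225 + 0.0529 + 0.0441 = 0.2036
B_Hous = 1 / 0.2036 = 4.9116
Σp_Cassᵢ² = 0.26² + 0.47² + 0.20² + 0.05² + 0.02² = 0.0676 + 0.2209 + 0.0400 + 0.0025 + 0.0004 = 0.3314
B_Cass = 1 / 0.3314 = 3.0175
Σp_Purpᵢ² = 0.20² + 0.02² + 0.66² + 0.02² + 0.10² = 0.0400 + 0.0004 + 0.4356 + 0.0004 + 0.0100 = 0.4864
B_Purp = 1 / 0.4864 = 2.0559
Ranking by B (broadest → narrowest): House Finch (4.91) > Cassin's Finch (3.02) > Purple Finch (2.06)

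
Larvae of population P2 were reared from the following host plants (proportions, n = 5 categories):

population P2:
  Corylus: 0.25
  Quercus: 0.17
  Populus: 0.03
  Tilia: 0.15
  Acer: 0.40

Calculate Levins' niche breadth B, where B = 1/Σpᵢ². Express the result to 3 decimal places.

Σpᵢ² = 0.25² + 0.17² + 0.03² + 0.15² + 0.40² = 0.0625 + 0.0289 + 0.0009 + 0.0225 + 0.1600 = 0.2748
B = 1 / 0.2748 = 3.63901

3.639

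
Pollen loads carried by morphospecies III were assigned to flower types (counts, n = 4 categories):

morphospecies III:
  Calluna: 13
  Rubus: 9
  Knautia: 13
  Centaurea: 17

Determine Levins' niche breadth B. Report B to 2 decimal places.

3.82

Proportions for morphospecies III (n=52): 13/52=0.2500, 9/52=0.1731, 13/52=0.2500, 17/52=0.3269
Σpᵢ² = 0.2500² + 0.1731² + 0.2500² + 0.3269² = 0.062500 + 0.029964 + 0.062500 + 0.106864 = 0.261828
B = 1 / 0.261828 = 3.8193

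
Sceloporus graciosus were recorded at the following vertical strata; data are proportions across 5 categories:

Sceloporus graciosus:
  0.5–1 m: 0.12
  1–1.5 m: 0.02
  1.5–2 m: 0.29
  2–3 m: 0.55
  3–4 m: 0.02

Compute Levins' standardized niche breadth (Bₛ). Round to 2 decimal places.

0.37

Σpᵢ² = 0.12² + 0.02² + 0.29² + 0.55² + 0.02² = 0.0144 + 0.0004 + 0.0841 + 0.3025 + 0.0004 = 0.4018
B = 1 / 0.4018 = 2.4888
Bₛ = (B − 1)/(n − 1) = (2.4888 − 1)/(5 − 1) = 1.4888/4 = 0.3722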